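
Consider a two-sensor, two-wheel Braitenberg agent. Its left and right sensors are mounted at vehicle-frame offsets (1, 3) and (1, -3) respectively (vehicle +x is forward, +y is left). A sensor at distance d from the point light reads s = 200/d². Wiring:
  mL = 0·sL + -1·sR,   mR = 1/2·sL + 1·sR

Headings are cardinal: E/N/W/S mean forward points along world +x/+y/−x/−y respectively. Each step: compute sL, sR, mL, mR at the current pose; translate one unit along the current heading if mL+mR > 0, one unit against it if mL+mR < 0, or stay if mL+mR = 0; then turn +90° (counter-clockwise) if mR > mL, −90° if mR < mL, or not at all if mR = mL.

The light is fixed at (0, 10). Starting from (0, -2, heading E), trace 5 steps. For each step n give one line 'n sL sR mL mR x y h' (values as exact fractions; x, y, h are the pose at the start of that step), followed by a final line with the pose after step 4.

0 100/41 100/113 -100/113 9750/4633 0 -2 E
1 8/5 200/137 -200/137 1548/685 1 -2 N
2 50/49 25/8 -25/8 1425/392 1 -1 W
3 200/153 200/153 -200/153 100/51 0 -1 S
4 100/41 100/113 -100/113 9750/4633 0 -2 E
final 1 -2 N

n=0: pose=(0,-2,E); sL=100/41, sR=100/113; mL=-100/113, mR=9750/4633; mL+mR=50/41 → advance +1; mR−mL=13850/4633 → turn +1·90°
n=1: pose=(1,-2,N); sL=8/5, sR=200/137; mL=-200/137, mR=1548/685; mL+mR=4/5 → advance +1; mR−mL=2548/685 → turn +1·90°
n=2: pose=(1,-1,W); sL=50/49, sR=25/8; mL=-25/8, mR=1425/392; mL+mR=25/49 → advance +1; mR−mL=1325/196 → turn +1·90°
n=3: pose=(0,-1,S); sL=200/153, sR=200/153; mL=-200/153, mR=100/51; mL+mR=100/153 → advance +1; mR−mL=500/153 → turn +1·90°
n=4: pose=(0,-2,E); sL=100/41, sR=100/113; mL=-100/113, mR=9750/4633; mL+mR=50/41 → advance +1; mR−mL=13850/4633 → turn +1·90°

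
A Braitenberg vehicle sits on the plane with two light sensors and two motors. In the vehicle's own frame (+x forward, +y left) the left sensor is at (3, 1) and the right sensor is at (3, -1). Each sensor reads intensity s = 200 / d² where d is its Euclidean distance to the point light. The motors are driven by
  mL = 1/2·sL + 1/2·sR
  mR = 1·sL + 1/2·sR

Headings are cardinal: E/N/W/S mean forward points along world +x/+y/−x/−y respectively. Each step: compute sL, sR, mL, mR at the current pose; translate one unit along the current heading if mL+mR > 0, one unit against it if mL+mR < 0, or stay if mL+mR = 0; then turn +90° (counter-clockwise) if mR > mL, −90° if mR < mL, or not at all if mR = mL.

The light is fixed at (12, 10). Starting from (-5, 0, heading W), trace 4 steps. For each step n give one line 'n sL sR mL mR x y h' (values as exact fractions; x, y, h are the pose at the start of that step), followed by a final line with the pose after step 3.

0 200/521 200/481 100200/250601 148300/250601 -5 0 W
1 100/229 20/53 4940/12137 7590/12137 -6 0 S
2 8/13 200/369 2776/4797 4252/4797 -6 -1 E
3 50/97 5/8 885/1552 1285/1552 -5 -1 N
final -5 0 W

n=0: pose=(-5,0,W); sL=200/521, sR=200/481; mL=100200/250601, mR=148300/250601; mL+mR=248500/250601 → advance +1; mR−mL=100/521 → turn +1·90°
n=1: pose=(-6,0,S); sL=100/229, sR=20/53; mL=4940/12137, mR=7590/12137; mL+mR=12530/12137 → advance +1; mR−mL=50/229 → turn +1·90°
n=2: pose=(-6,-1,E); sL=8/13, sR=200/369; mL=2776/4797, mR=4252/4797; mL+mR=7028/4797 → advance +1; mR−mL=4/13 → turn +1·90°
n=3: pose=(-5,-1,N); sL=50/97, sR=5/8; mL=885/1552, mR=1285/1552; mL+mR=1085/776 → advance +1; mR−mL=25/97 → turn +1·90°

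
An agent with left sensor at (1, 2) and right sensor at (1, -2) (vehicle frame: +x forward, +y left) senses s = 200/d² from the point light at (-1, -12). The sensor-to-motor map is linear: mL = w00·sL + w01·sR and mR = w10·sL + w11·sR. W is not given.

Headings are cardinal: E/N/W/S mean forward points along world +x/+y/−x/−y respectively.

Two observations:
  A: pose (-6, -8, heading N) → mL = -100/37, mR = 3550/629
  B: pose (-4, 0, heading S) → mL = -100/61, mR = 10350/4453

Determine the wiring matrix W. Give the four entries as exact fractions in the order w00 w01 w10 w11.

obs A: pose=(-6,-8,N) → sL=100/37, sR=100/17, mL=-100/37, mR=3550/629
obs B: pose=(-4,0,S) → sL=100/61, sR=100/73, mL=-100/61, mR=10350/4453
sensor matrix S = [[100/37, 100/17], [100/61, 100/73]]; det S = -16640000/2800937
solve [mL_A; mL_B] = S·[w00; w01] and [mR_A; mR_B] = S·[w10; w11]:
  w00 = -1, w01 = 0, w10 = 1, w11 = 1/2

-1 0 1 1/2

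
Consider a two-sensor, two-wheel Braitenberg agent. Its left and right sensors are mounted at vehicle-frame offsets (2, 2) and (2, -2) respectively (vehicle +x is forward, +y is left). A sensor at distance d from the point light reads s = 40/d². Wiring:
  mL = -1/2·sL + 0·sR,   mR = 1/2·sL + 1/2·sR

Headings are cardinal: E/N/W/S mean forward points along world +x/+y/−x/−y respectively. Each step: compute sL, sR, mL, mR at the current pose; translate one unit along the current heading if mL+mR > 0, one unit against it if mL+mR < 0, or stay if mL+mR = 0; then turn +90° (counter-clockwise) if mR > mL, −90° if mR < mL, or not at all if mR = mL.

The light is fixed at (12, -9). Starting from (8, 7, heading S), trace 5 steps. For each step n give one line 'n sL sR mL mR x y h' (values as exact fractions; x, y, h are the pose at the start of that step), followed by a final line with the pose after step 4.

n=0: pose=(8,7,S); sL=1/5, sR=5/29; mL=-1/10, mR=27/145; mL+mR=5/58 → advance +1; mR−mL=83/290 → turn +1·90°
n=1: pose=(8,6,E); sL=40/293, sR=40/173; mL=-20/293, mR=9320/50689; mL+mR=20/173 → advance +1; mR−mL=12780/50689 → turn +1·90°
n=2: pose=(9,6,N); sL=20/157, sR=4/29; mL=-10/157, mR=604/4553; mL+mR=2/29 → advance +1; mR−mL=894/4553 → turn +1·90°
n=3: pose=(9,7,W); sL=40/221, sR=40/349; mL=-20/221, mR=11400/77129; mL+mR=20/349 → advance +1; mR−mL=18380/77129 → turn +1·90°
n=4: pose=(8,7,S); sL=1/5, sR=5/29; mL=-1/10, mR=27/145; mL+mR=5/58 → advance +1; mR−mL=83/290 → turn +1·90°

0 1/5 5/29 -1/10 27/145 8 7 S
1 40/293 40/173 -20/293 9320/50689 8 6 E
2 20/157 4/29 -10/157 604/4553 9 6 N
3 40/221 40/349 -20/221 11400/77129 9 7 W
4 1/5 5/29 -1/10 27/145 8 7 S
final 8 6 E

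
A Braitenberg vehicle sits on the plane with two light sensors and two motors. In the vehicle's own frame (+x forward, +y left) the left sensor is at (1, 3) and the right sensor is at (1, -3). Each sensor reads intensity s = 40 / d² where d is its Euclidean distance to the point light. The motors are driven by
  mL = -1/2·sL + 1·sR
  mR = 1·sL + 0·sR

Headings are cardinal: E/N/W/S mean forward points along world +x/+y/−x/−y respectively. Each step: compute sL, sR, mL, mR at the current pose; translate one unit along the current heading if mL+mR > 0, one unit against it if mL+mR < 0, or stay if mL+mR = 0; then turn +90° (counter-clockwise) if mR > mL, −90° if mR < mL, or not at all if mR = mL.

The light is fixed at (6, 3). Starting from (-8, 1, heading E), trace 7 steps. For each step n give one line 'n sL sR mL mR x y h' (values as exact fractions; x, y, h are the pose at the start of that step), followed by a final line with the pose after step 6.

n=0: pose=(-8,1,E); sL=4/17, sR=20/97; mL=146/1649, mR=4/17; mL+mR=534/1649 → advance +1; mR−mL=242/1649 → turn +1·90°
n=1: pose=(-7,1,N); sL=40/257, sR=40/101; mL=8260/25957, mR=40/257; mL+mR=12300/25957 → advance +1; mR−mL=-4220/25957 → turn -1·90°
n=2: pose=(-7,2,E); sL=10/37, sR=1/4; mL=17/148, mR=10/37; mL+mR=57/148 → advance +1; mR−mL=23/148 → turn +1·90°
n=3: pose=(-6,2,N); sL=8/45, sR=40/81; mL=164/405, mR=8/45; mL+mR=236/405 → advance +1; mR−mL=-92/405 → turn -1·90°
n=4: pose=(-6,3,E); sL=4/13, sR=4/13; mL=2/13, mR=4/13; mL+mR=6/13 → advance +1; mR−mL=2/13 → turn +1·90°
n=5: pose=(-5,3,N); sL=40/197, sR=8/13; mL=1316/2561, mR=40/197; mL+mR=1836/2561 → advance +1; mR−mL=-796/2561 → turn -1·90°
n=6: pose=(-5,4,E); sL=10/29, sR=5/13; mL=80/377, mR=10/29; mL+mR=210/377 → advance +1; mR−mL=50/377 → turn +1·90°

0 4/17 20/97 146/1649 4/17 -8 1 E
1 40/257 40/101 8260/25957 40/257 -7 1 N
2 10/37 1/4 17/148 10/37 -7 2 E
3 8/45 40/81 164/405 8/45 -6 2 N
4 4/13 4/13 2/13 4/13 -6 3 E
5 40/197 8/13 1316/2561 40/197 -5 3 N
6 10/29 5/13 80/377 10/29 -5 4 E
final -4 4 N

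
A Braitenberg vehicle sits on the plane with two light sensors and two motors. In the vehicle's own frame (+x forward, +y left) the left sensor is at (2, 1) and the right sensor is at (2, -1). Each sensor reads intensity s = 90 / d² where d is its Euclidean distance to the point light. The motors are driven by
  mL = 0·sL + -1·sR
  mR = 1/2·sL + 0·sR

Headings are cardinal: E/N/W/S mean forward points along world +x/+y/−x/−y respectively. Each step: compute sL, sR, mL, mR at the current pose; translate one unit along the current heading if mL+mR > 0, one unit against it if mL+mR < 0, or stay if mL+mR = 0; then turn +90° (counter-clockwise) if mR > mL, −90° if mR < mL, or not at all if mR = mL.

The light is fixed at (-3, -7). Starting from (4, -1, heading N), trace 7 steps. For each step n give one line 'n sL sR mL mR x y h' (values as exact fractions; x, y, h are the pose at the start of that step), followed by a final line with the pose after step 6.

0 9/10 45/64 -45/64 9/20 4 -1 N
1 90/41 90/61 -90/61 45/41 4 -2 W
2 1 45/29 -45/29 1/2 5 -2 S
3 90/149 18/25 -18/25 45/149 5 -1 E
4 9/10 45/64 -45/64 9/20 4 -1 N
5 90/41 90/61 -90/61 45/41 4 -2 W
6 1 45/29 -45/29 1/2 5 -2 S
final 5 -1 E

n=0: pose=(4,-1,N); sL=9/10, sR=45/64; mL=-45/64, mR=9/20; mL+mR=-81/320 → advance -1; mR−mL=369/320 → turn +1·90°
n=1: pose=(4,-2,W); sL=90/41, sR=90/61; mL=-90/61, mR=45/41; mL+mR=-945/2501 → advance -1; mR−mL=6435/2501 → turn +1·90°
n=2: pose=(5,-2,S); sL=1, sR=45/29; mL=-45/29, mR=1/2; mL+mR=-61/58 → advance -1; mR−mL=119/58 → turn +1·90°
n=3: pose=(5,-1,E); sL=90/149, sR=18/25; mL=-18/25, mR=45/149; mL+mR=-1557/3725 → advance -1; mR−mL=3807/3725 → turn +1·90°
n=4: pose=(4,-1,N); sL=9/10, sR=45/64; mL=-45/64, mR=9/20; mL+mR=-81/320 → advance -1; mR−mL=369/320 → turn +1·90°
n=5: pose=(4,-2,W); sL=90/41, sR=90/61; mL=-90/61, mR=45/41; mL+mR=-945/2501 → advance -1; mR−mL=6435/2501 → turn +1·90°
n=6: pose=(5,-2,S); sL=1, sR=45/29; mL=-45/29, mR=1/2; mL+mR=-61/58 → advance -1; mR−mL=119/58 → turn +1·90°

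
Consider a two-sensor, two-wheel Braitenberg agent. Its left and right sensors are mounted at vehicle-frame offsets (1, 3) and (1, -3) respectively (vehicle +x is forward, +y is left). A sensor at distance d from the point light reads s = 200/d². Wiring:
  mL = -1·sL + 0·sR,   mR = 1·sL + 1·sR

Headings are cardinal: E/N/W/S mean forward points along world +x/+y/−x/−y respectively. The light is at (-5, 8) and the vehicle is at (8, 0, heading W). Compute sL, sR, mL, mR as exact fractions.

left sensor world pos  = (7, -3); dL² = 265
right sensor world pos = (7, 3); dR² = 169
sL = 200/265 = 40/53
sR = 200/169 = 200/169
mL = -1·sL + 0·sR = -40/53
mR = 1·sL + 1·sR = 17360/8957

40/53 200/169 -40/53 17360/8957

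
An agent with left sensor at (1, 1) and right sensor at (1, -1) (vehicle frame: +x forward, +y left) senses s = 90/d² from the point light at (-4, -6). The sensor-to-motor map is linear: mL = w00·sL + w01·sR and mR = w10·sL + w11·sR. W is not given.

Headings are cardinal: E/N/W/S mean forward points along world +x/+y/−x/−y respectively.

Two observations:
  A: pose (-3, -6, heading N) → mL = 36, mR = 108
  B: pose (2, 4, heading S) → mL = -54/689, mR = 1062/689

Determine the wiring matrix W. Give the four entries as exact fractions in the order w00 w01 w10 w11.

obs A: pose=(-3,-6,N) → sL=90, sR=18, mL=36, mR=108
obs B: pose=(2,4,S) → sL=9/13, sR=45/53, mL=-54/689, mR=1062/689
sensor matrix S = [[90, 18], [9/13, 45/53]]; det S = 44064/689
solve [mL_A; mL_B] = S·[w00; w01] and [mR_A; mR_B] = S·[w10; w11]:
  w00 = 1/2, w01 = -1/2, w10 = 1, w11 = 1

1/2 -1/2 1 1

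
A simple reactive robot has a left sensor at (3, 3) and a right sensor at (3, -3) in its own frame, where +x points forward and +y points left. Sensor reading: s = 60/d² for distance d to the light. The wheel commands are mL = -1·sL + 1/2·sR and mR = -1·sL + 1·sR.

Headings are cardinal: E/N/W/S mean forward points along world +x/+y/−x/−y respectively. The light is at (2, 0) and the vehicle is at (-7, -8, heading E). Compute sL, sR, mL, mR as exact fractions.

60/61 60/157 -7590/9577 -5760/9577

left sensor world pos  = (-4, -5); dL² = 61
right sensor world pos = (-4, -11); dR² = 157
sL = 60/61 = 60/61
sR = 60/157 = 60/157
mL = -1·sL + 1/2·sR = -7590/9577
mR = -1·sL + 1·sR = -5760/9577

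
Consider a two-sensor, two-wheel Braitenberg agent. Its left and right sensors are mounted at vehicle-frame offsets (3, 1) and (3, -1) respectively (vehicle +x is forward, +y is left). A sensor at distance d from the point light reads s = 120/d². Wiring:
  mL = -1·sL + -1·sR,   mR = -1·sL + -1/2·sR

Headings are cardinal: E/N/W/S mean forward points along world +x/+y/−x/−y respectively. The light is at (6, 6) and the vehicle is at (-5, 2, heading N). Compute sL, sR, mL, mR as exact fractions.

24/29 120/101 -5904/2929 -4164/2929

left sensor world pos  = (-6, 5); dL² = 145
right sensor world pos = (-4, 5); dR² = 101
sL = 120/145 = 24/29
sR = 120/101 = 120/101
mL = -1·sL + -1·sR = -5904/2929
mR = -1·sL + -1/2·sR = -4164/2929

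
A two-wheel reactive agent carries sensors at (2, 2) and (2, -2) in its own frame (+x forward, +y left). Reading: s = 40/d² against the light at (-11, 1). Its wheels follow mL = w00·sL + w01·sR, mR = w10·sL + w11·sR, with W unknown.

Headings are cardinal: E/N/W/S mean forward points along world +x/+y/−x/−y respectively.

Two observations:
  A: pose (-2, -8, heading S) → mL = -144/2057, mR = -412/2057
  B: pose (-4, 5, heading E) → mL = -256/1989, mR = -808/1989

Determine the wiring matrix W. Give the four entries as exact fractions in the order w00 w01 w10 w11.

obs A: pose=(-2,-8,S) → sL=20/121, sR=4/17, mL=-144/2057, mR=-412/2057
obs B: pose=(-4,5,E) → sL=40/117, sR=8/17, mL=-256/1989, mR=-808/1989
sensor matrix S = [[20/121, 4/17], [40/117, 8/17]]; det S = -640/240669
solve [mL_A; mL_B] = S·[w00; w01] and [mR_A; mR_B] = S·[w10; w11]:
  w00 = 1, w01 = -1, w10 = -1/2, w11 = -1/2

1 -1 -1/2 -1/2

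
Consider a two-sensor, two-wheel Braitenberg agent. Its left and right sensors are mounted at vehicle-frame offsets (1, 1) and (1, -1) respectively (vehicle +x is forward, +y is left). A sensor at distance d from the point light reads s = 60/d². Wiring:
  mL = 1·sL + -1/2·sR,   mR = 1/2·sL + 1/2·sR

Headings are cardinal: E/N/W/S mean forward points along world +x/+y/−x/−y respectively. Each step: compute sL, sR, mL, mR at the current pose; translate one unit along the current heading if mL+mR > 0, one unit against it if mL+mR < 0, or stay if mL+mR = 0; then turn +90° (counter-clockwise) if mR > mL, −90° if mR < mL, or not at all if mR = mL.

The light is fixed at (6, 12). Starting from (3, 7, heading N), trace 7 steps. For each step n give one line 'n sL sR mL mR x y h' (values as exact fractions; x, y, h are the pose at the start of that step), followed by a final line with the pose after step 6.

0 15/8 3 3/8 39/16 3 7 N
1 60/41 12/5 54/205 396/205 3 8 W
2 30/17 6/5 99/85 126/85 2 8 S
3 12/5 4/3 26/15 28/15 2 7 E
4 15/8 3 3/8 39/16 3 7 N
5 60/41 12/5 54/205 396/205 3 8 W
6 30/17 6/5 99/85 126/85 2 8 S
final 2 7 E

n=0: pose=(3,7,N); sL=15/8, sR=3; mL=3/8, mR=39/16; mL+mR=45/16 → advance +1; mR−mL=33/16 → turn +1·90°
n=1: pose=(3,8,W); sL=60/41, sR=12/5; mL=54/205, mR=396/205; mL+mR=90/41 → advance +1; mR−mL=342/205 → turn +1·90°
n=2: pose=(2,8,S); sL=30/17, sR=6/5; mL=99/85, mR=126/85; mL+mR=45/17 → advance +1; mR−mL=27/85 → turn +1·90°
n=3: pose=(2,7,E); sL=12/5, sR=4/3; mL=26/15, mR=28/15; mL+mR=18/5 → advance +1; mR−mL=2/15 → turn +1·90°
n=4: pose=(3,7,N); sL=15/8, sR=3; mL=3/8, mR=39/16; mL+mR=45/16 → advance +1; mR−mL=33/16 → turn +1·90°
n=5: pose=(3,8,W); sL=60/41, sR=12/5; mL=54/205, mR=396/205; mL+mR=90/41 → advance +1; mR−mL=342/205 → turn +1·90°
n=6: pose=(2,8,S); sL=30/17, sR=6/5; mL=99/85, mR=126/85; mL+mR=45/17 → advance +1; mR−mL=27/85 → turn +1·90°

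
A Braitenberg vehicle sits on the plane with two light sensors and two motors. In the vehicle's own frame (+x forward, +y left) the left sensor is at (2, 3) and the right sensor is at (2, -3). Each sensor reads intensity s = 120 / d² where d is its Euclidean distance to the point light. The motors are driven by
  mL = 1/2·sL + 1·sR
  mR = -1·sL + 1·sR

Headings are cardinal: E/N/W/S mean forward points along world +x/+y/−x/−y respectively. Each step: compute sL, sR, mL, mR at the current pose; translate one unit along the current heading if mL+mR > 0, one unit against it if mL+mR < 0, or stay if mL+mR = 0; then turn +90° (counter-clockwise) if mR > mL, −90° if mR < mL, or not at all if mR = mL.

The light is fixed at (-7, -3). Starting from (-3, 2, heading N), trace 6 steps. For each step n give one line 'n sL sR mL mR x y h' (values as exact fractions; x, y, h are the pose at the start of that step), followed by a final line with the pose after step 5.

0 12/5 60/49 594/245 -288/245 -3 2 N
1 40/39 8/3 124/39 64/39 -3 3 E
2 3/2 6 27/4 9/2 -2 3 S
3 120/13 120/73 5940/949 -7200/949 -2 2 W
4 60/29 12/13 738/377 -432/377 -1 2 N
5 24/29 120/73 4356/2117 1728/2117 -1 3 E
final 0 3 S

n=0: pose=(-3,2,N); sL=12/5, sR=60/49; mL=594/245, mR=-288/245; mL+mR=306/245 → advance +1; mR−mL=-18/5 → turn -1·90°
n=1: pose=(-3,3,E); sL=40/39, sR=8/3; mL=124/39, mR=64/39; mL+mR=188/39 → advance +1; mR−mL=-20/13 → turn -1·90°
n=2: pose=(-2,3,S); sL=3/2, sR=6; mL=27/4, mR=9/2; mL+mR=45/4 → advance +1; mR−mL=-9/4 → turn -1·90°
n=3: pose=(-2,2,W); sL=120/13, sR=120/73; mL=5940/949, mR=-7200/949; mL+mR=-1260/949 → advance -1; mR−mL=-180/13 → turn -1·90°
n=4: pose=(-1,2,N); sL=60/29, sR=12/13; mL=738/377, mR=-432/377; mL+mR=306/377 → advance +1; mR−mL=-90/29 → turn -1·90°
n=5: pose=(-1,3,E); sL=24/29, sR=120/73; mL=4356/2117, mR=1728/2117; mL+mR=6084/2117 → advance +1; mR−mL=-36/29 → turn -1·90°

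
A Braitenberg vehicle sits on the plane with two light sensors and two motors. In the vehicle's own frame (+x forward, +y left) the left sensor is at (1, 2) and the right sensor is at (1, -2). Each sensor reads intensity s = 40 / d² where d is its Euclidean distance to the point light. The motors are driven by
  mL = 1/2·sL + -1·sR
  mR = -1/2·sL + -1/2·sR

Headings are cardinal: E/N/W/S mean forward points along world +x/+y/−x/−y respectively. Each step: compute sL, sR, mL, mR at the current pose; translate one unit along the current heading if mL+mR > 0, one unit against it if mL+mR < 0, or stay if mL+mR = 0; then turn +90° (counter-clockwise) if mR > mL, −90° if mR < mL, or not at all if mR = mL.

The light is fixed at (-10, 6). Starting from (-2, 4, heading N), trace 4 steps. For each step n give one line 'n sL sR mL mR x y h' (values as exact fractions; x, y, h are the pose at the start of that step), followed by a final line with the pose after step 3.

0 40/37 40/101 540/3737 -2760/3737 -2 4 N
1 20/41 20/53 -290/2173 -940/2173 -2 3 E
2 40/97 40/41 -3060/3977 -2760/3977 -3 3 S
3 5/8 1/2 -3/16 -9/16 -3 4 E
final -4 4 S

n=0: pose=(-2,4,N); sL=40/37, sR=40/101; mL=540/3737, mR=-2760/3737; mL+mR=-60/101 → advance -1; mR−mL=-3300/3737 → turn -1·90°
n=1: pose=(-2,3,E); sL=20/41, sR=20/53; mL=-290/2173, mR=-940/2173; mL+mR=-30/53 → advance -1; mR−mL=-650/2173 → turn -1·90°
n=2: pose=(-3,3,S); sL=40/97, sR=40/41; mL=-3060/3977, mR=-2760/3977; mL+mR=-60/41 → advance -1; mR−mL=300/3977 → turn +1·90°
n=3: pose=(-3,4,E); sL=5/8, sR=1/2; mL=-3/16, mR=-9/16; mL+mR=-3/4 → advance -1; mR−mL=-3/8 → turn -1·90°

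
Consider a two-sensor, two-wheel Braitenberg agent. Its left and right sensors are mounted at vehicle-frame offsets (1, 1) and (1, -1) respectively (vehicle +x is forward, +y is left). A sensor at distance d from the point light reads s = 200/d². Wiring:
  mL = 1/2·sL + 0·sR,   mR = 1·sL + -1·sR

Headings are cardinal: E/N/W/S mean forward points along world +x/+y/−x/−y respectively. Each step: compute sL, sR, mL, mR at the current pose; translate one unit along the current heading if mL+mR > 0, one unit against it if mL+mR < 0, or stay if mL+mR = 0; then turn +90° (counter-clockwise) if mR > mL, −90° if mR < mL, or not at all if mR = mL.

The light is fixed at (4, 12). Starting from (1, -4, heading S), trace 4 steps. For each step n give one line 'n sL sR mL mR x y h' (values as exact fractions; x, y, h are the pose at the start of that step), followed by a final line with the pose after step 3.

0 200/293 40/61 100/293 480/17873 1 -4 S
1 10/17 25/34 5/17 -5/34 1 -5 W
2 200/281 40/53 100/281 -640/14893 0 -5 N
3 100/117 100/149 50/117 3200/17433 0 -4 E
final 1 -4 S

n=0: pose=(1,-4,S); sL=200/293, sR=40/61; mL=100/293, mR=480/17873; mL+mR=6580/17873 → advance +1; mR−mL=-5620/17873 → turn -1·90°
n=1: pose=(1,-5,W); sL=10/17, sR=25/34; mL=5/17, mR=-5/34; mL+mR=5/34 → advance +1; mR−mL=-15/34 → turn -1·90°
n=2: pose=(0,-5,N); sL=200/281, sR=40/53; mL=100/281, mR=-640/14893; mL+mR=4660/14893 → advance +1; mR−mL=-5940/14893 → turn -1·90°
n=3: pose=(0,-4,E); sL=100/117, sR=100/149; mL=50/117, mR=3200/17433; mL+mR=3550/5811 → advance +1; mR−mL=-4250/17433 → turn -1·90°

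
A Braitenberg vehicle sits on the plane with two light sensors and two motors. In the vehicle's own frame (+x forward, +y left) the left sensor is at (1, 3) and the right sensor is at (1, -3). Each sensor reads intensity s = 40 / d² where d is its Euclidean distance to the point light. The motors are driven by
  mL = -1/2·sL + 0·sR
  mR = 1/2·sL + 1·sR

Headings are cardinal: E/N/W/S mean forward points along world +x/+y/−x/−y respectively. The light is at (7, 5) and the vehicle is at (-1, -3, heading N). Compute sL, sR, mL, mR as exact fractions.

4/17 20/37 -2/17 414/629

left sensor world pos  = (-4, -2); dL² = 170
right sensor world pos = (2, -2); dR² = 74
sL = 40/170 = 4/17
sR = 40/74 = 20/37
mL = -1/2·sL + 0·sR = -2/17
mR = 1/2·sL + 1·sR = 414/629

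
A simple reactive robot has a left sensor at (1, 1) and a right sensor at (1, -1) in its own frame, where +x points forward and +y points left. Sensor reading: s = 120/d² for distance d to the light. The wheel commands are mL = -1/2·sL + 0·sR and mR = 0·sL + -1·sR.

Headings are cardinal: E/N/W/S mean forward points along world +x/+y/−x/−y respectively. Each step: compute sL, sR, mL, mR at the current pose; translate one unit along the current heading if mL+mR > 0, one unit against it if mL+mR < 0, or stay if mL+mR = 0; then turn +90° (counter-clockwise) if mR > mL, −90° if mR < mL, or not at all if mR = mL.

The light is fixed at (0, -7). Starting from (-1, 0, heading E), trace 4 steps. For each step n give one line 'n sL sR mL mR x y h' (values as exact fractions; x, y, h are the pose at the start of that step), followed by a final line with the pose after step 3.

n=0: pose=(-1,0,E); sL=15/8, sR=10/3; mL=-15/16, mR=-10/3; mL+mR=-205/48 → advance -1; mR−mL=-115/48 → turn -1·90°
n=1: pose=(-2,0,S); sL=120/37, sR=8/3; mL=-60/37, mR=-8/3; mL+mR=-476/111 → advance -1; mR−mL=-116/111 → turn -1·90°
n=2: pose=(-2,1,W); sL=60/29, sR=4/3; mL=-30/29, mR=-4/3; mL+mR=-206/87 → advance -1; mR−mL=-26/87 → turn -1·90°
n=3: pose=(-1,1,N); sL=24/17, sR=40/27; mL=-12/17, mR=-40/27; mL+mR=-1004/459 → advance -1; mR−mL=-356/459 → turn -1·90°

0 15/8 10/3 -15/16 -10/3 -1 0 E
1 120/37 8/3 -60/37 -8/3 -2 0 S
2 60/29 4/3 -30/29 -4/3 -2 1 W
3 24/17 40/27 -12/17 -40/27 -1 1 N
final -1 0 E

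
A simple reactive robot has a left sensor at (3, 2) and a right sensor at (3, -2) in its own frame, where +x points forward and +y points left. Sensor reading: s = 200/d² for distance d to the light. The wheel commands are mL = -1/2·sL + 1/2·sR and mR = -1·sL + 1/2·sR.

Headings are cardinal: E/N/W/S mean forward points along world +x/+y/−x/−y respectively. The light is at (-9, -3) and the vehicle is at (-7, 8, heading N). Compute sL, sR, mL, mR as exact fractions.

left sensor world pos  = (-9, 11); dL² = 196
right sensor world pos = (-5, 11); dR² = 212
sL = 200/196 = 50/49
sR = 200/212 = 50/53
mL = -1/2·sL + 1/2·sR = -100/2597
mR = -1·sL + 1/2·sR = -1425/2597

50/49 50/53 -100/2597 -1425/2597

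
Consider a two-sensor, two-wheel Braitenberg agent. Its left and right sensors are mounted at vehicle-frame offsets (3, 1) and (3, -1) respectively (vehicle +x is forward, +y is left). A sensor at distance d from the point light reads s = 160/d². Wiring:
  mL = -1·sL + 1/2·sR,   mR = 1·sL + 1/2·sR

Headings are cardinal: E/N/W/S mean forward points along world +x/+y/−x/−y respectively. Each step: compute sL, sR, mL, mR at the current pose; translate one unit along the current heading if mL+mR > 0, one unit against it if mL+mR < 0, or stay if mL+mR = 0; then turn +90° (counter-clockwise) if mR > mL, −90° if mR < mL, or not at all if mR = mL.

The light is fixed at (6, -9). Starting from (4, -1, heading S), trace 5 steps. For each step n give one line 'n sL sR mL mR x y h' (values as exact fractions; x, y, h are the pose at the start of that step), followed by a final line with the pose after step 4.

0 80/13 80/17 -840/221 1880/221 4 -1 S
1 32/13 160/37 -144/481 2224/481 4 -2 E
2 20/13 8/5 -48/65 152/65 5 -2 N
3 32/13 160/97 -2064/1261 4144/1261 5 -1 W
4 80/13 80/17 -840/221 1880/221 4 -1 S
final 4 -2 E

n=0: pose=(4,-1,S); sL=80/13, sR=80/17; mL=-840/221, mR=1880/221; mL+mR=80/17 → advance +1; mR−mL=160/13 → turn +1·90°
n=1: pose=(4,-2,E); sL=32/13, sR=160/37; mL=-144/481, mR=2224/481; mL+mR=160/37 → advance +1; mR−mL=64/13 → turn +1·90°
n=2: pose=(5,-2,N); sL=20/13, sR=8/5; mL=-48/65, mR=152/65; mL+mR=8/5 → advance +1; mR−mL=40/13 → turn +1·90°
n=3: pose=(5,-1,W); sL=32/13, sR=160/97; mL=-2064/1261, mR=4144/1261; mL+mR=160/97 → advance +1; mR−mL=64/13 → turn +1·90°
n=4: pose=(4,-1,S); sL=80/13, sR=80/17; mL=-840/221, mR=1880/221; mL+mR=80/17 → advance +1; mR−mL=160/13 → turn +1·90°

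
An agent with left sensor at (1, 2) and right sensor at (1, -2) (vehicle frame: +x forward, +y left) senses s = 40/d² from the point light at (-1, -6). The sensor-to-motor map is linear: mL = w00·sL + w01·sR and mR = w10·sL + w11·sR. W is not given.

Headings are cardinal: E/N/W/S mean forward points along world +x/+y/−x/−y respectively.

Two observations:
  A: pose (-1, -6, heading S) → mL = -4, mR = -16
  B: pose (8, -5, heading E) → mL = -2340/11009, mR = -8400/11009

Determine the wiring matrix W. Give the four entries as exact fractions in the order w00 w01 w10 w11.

obs A: pose=(-1,-6,S) → sL=8, sR=8, mL=-4, mR=-16
obs B: pose=(8,-5,E) → sL=40/109, sR=40/101, mL=-2340/11009, mR=-8400/11009
sensor matrix S = [[8, 8], [40/109, 40/101]]; det S = 2560/11009
solve [mL_A; mL_B] = S·[w00; w01] and [mR_A; mR_B] = S·[w10; w11]:
  w00 = 1/2, w01 = -1, w10 = -1, w11 = -1

1/2 -1 -1 -1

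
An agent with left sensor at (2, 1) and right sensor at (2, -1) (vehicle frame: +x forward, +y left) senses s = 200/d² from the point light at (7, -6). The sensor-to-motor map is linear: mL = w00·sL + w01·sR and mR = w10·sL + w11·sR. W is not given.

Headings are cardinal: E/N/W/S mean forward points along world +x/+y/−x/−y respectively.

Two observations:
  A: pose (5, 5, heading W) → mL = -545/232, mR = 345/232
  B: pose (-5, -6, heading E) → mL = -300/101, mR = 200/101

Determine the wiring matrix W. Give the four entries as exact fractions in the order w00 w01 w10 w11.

obs A: pose=(5,5,W) → sL=50/29, sR=5/4, mL=-545/232, mR=345/232
obs B: pose=(-5,-6,E) → sL=200/101, sR=200/101, mL=-300/101, mR=200/101
sensor matrix S = [[50/29, 5/4], [200/101, 200/101]]; det S = 2750/2929
solve [mL_A; mL_B] = S·[w00; w01] and [mR_A; mR_B] = S·[w10; w11]:
  w00 = -1, w01 = -1/2, w10 = 1/2, w11 = 1/2

-1 -1/2 1/2 1/2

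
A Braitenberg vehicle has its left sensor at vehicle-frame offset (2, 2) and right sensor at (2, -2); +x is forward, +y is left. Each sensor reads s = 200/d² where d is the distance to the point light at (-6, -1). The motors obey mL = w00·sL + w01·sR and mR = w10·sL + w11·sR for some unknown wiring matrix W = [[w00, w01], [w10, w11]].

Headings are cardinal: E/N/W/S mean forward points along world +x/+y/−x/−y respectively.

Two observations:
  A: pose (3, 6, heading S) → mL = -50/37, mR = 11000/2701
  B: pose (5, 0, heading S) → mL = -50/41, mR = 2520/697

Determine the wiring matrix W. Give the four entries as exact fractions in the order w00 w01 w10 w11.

obs A: pose=(3,6,S) → sL=100/73, sR=100/37, mL=-50/37, mR=11000/2701
obs B: pose=(5,0,S) → sL=20/17, sR=100/41, mL=-50/41, mR=2520/697
sensor matrix S = [[100/73, 100/37], [20/17, 100/41]]; det S = 304000/1882597
solve [mL_A; mL_B] = S·[w00; w01] and [mR_A; mR_B] = S·[w10; w11]:
  w00 = 0, w01 = -1/2, w10 = 1, w11 = 1

0 -1/2 1 1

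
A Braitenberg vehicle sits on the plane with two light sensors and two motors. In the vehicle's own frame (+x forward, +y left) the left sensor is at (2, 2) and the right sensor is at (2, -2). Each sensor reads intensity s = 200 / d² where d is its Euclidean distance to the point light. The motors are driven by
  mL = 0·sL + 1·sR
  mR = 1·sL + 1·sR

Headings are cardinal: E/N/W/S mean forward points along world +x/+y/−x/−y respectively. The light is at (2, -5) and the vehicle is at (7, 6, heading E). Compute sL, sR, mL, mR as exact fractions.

100/109 20/13 20/13 3480/1417

left sensor world pos  = (9, 8); dL² = 218
right sensor world pos = (9, 4); dR² = 130
sL = 200/218 = 100/109
sR = 200/130 = 20/13
mL = 0·sL + 1·sR = 20/13
mR = 1·sL + 1·sR = 3480/1417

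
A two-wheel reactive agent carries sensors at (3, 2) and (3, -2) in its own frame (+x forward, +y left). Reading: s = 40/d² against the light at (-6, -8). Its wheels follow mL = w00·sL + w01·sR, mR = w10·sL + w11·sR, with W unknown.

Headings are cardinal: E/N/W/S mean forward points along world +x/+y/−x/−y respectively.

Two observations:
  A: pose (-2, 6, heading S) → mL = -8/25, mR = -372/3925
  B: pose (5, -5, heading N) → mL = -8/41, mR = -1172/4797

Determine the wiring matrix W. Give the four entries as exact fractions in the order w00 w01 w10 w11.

obs A: pose=(-2,6,S) → sL=40/157, sR=8/25, mL=-8/25, mR=-372/3925
obs B: pose=(5,-5,N) → sL=40/117, sR=8/41, mL=-8/41, mR=-1172/4797
sensor matrix S = [[40/157, 8/25], [40/117, 8/41]]; det S = -224768/3765645
solve [mL_A; mL_B] = S·[w00; w01] and [mR_A; mR_B] = S·[w10; w11]:
  w00 = 0, w01 = -1, w10 = -1, w11 = 1/2

0 -1 -1 1/2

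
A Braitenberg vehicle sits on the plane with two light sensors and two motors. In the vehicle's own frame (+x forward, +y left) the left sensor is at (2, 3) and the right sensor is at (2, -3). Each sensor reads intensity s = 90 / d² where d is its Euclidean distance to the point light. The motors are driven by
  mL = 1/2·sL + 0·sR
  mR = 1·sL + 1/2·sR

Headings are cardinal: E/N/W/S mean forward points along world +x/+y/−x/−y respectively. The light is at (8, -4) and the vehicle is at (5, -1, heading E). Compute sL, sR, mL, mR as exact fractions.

left sensor world pos  = (7, 2); dL² = 37
right sensor world pos = (7, -4); dR² = 1
sL = 90/37 = 90/37
sR = 90/1 = 90
mL = 1/2·sL + 0·sR = 45/37
mR = 1·sL + 1/2·sR = 1755/37

90/37 90 45/37 1755/37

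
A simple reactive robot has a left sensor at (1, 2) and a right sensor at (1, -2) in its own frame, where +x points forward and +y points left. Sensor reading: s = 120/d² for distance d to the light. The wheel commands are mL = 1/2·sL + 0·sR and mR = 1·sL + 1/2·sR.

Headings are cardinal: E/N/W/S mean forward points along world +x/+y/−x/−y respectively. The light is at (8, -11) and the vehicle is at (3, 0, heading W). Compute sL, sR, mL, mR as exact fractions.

40/39 24/41 20/39 2108/1599

left sensor world pos  = (2, -2); dL² = 117
right sensor world pos = (2, 2); dR² = 205
sL = 120/117 = 40/39
sR = 120/205 = 24/41
mL = 1/2·sL + 0·sR = 20/39
mR = 1·sL + 1/2·sR = 2108/1599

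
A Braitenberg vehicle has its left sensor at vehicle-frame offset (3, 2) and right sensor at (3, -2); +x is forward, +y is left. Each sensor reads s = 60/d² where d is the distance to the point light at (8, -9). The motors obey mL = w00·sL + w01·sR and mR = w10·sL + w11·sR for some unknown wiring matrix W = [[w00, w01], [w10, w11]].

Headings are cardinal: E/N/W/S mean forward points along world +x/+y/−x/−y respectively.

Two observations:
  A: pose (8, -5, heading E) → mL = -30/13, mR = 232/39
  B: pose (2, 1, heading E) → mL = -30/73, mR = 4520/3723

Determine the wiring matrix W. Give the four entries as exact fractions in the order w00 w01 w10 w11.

obs A: pose=(8,-5,E) → sL=4/3, sR=60/13, mL=-30/13, mR=232/39
obs B: pose=(2,1,E) → sL=20/51, sR=60/73, mL=-30/73, mR=4520/3723
sensor matrix S = [[4/3, 60/13], [20/51, 60/73]]; det S = -11520/16133
solve [mL_A; mL_B] = S·[w00; w01] and [mR_A; mR_B] = S·[w10; w11]:
  w00 = 0, w01 = -1/2, w10 = 1, w11 = 1

0 -1/2 1 1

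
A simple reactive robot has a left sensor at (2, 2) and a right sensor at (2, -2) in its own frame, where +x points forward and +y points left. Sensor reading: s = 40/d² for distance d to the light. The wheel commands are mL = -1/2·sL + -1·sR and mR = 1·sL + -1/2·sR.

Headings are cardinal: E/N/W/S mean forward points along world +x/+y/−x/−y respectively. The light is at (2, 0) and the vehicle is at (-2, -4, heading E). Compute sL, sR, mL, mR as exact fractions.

5 1 -7/2 9/2

left sensor world pos  = (0, -2); dL² = 8
right sensor world pos = (0, -6); dR² = 40
sL = 40/8 = 5
sR = 40/40 = 1
mL = -1/2·sL + -1·sR = -7/2
mR = 1·sL + -1/2·sR = 9/2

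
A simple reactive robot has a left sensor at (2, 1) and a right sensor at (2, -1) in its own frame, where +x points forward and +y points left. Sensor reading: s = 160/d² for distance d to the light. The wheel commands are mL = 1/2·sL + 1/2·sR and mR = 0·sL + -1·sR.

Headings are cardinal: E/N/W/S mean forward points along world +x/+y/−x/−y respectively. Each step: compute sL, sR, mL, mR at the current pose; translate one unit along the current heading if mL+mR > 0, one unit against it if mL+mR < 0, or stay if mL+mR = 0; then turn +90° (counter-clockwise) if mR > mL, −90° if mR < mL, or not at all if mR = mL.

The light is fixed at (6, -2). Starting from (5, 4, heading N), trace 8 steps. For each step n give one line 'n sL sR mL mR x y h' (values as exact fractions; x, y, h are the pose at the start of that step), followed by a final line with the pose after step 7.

0 40/17 5/2 165/68 -5/2 5 4 N
1 160/37 160/17 4320/629 -160/17 5 3 E
2 16 80/9 112/9 -80/9 4 3 S
3 32/5 160/41 1056/205 -160/41 4 2 W
4 40/13 4 46/13 -4 3 2 N
5 160/17 32 352/17 -32 3 1 E
6 16 80/13 144/13 -80/13 2 1 S
7 160/37 32/9 1312/333 -32/9 2 0 W
final 1 0 N

n=0: pose=(5,4,N); sL=40/17, sR=5/2; mL=165/68, mR=-5/2; mL+mR=-5/68 → advance -1; mR−mL=-335/68 → turn -1·90°
n=1: pose=(5,3,E); sL=160/37, sR=160/17; mL=4320/629, mR=-160/17; mL+mR=-1600/629 → advance -1; mR−mL=-10240/629 → turn -1·90°
n=2: pose=(4,3,S); sL=16, sR=80/9; mL=112/9, mR=-80/9; mL+mR=32/9 → advance +1; mR−mL=-64/3 → turn -1·90°
n=3: pose=(4,2,W); sL=32/5, sR=160/41; mL=1056/205, mR=-160/41; mL+mR=256/205 → advance +1; mR−mL=-1856/205 → turn -1·90°
n=4: pose=(3,2,N); sL=40/13, sR=4; mL=46/13, mR=-4; mL+mR=-6/13 → advance -1; mR−mL=-98/13 → turn -1·90°
n=5: pose=(3,1,E); sL=160/17, sR=32; mL=352/17, mR=-32; mL+mR=-192/17 → advance -1; mR−mL=-896/17 → turn -1·90°
n=6: pose=(2,1,S); sL=16, sR=80/13; mL=144/13, mR=-80/13; mL+mR=64/13 → advance +1; mR−mL=-224/13 → turn -1·90°
n=7: pose=(2,0,W); sL=160/37, sR=32/9; mL=1312/333, mR=-32/9; mL+mR=128/333 → advance +1; mR−mL=-832/111 → turn -1·90°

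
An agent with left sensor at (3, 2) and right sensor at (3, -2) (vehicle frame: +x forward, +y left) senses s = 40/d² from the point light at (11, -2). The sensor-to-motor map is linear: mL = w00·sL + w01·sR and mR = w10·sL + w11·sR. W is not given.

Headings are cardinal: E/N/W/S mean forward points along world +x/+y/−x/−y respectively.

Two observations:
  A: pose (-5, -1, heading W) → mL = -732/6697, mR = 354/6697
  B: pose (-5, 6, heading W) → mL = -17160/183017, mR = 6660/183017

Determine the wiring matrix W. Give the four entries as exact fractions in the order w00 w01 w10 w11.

-1/2 -1/2 -1/2 1

obs A: pose=(-5,-1,W) → sL=20/181, sR=4/37, mL=-732/6697, mR=354/6697
obs B: pose=(-5,6,W) → sL=40/397, sR=40/461, mL=-17160/183017, mR=6660/183017
sensor matrix S = [[20/181, 4/37], [40/397, 40/461]]; det S = -1599360/1225664849
solve [mL_A; mL_B] = S·[w00; w01] and [mR_A; mR_B] = S·[w10; w11]:
  w00 = -1/2, w01 = -1/2, w10 = -1/2, w11 = 1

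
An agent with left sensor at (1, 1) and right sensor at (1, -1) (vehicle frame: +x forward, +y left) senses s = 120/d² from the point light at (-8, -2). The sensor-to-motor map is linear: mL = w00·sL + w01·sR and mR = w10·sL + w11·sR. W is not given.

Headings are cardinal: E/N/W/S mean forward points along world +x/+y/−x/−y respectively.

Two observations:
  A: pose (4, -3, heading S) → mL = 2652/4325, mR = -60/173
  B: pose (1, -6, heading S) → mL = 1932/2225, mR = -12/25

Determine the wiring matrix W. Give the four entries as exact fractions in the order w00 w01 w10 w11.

-1/2 1 -1/2 0

obs A: pose=(4,-3,S) → sL=120/173, sR=24/25, mL=2652/4325, mR=-60/173
obs B: pose=(1,-6,S) → sL=24/25, sR=120/89, mL=1932/2225, mR=-12/25
sensor matrix S = [[120/173, 24/25], [24/25, 120/89]]; det S = 131328/9623125
solve [mL_A; mL_B] = S·[w00; w01] and [mR_A; mR_B] = S·[w10; w11]:
  w00 = -1/2, w01 = 1, w10 = -1/2, w11 = 0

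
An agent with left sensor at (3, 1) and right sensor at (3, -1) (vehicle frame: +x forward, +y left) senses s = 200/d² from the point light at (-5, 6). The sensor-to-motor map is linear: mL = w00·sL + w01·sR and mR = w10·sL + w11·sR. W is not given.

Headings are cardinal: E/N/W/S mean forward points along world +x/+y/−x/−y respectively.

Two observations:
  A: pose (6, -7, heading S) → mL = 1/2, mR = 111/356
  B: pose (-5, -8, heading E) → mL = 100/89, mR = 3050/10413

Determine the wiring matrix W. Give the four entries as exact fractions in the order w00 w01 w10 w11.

1 0 -1/2 1

obs A: pose=(6,-7,S) → sL=1/2, sR=50/89, mL=1/2, mR=111/356
obs B: pose=(-5,-8,E) → sL=100/89, sR=100/117, mL=100/89, mR=3050/10413
sensor matrix S = [[1/2, 50/89], [100/89, 100/117]]; det S = -188950/926757
solve [mL_A; mL_B] = S·[w00; w01] and [mR_A; mR_B] = S·[w10; w11]:
  w00 = 1, w01 = 0, w10 = -1/2, w11 = 1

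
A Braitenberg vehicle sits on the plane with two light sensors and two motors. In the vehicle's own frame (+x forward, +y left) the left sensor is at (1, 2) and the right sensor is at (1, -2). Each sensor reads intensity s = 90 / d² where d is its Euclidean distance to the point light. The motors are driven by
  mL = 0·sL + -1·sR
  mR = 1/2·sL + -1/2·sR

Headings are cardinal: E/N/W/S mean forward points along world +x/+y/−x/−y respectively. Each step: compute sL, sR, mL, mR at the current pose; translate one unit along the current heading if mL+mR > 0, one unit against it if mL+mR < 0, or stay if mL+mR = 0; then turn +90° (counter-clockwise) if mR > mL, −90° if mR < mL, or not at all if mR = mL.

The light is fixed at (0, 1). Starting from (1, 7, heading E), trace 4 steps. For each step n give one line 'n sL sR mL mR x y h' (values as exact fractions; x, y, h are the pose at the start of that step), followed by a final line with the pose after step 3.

n=0: pose=(1,7,E); sL=45/34, sR=9/2; mL=-9/2, mR=-27/17; mL+mR=-207/34 → advance -1; mR−mL=99/34 → turn +1·90°
n=1: pose=(0,7,N); sL=90/53, sR=90/53; mL=-90/53, mR=0; mL+mR=-90/53 → advance -1; mR−mL=90/53 → turn +1·90°
n=2: pose=(0,6,W); sL=9, sR=9/5; mL=-9/5, mR=18/5; mL+mR=9/5 → advance +1; mR−mL=27/5 → turn +1·90°
n=3: pose=(-1,6,S); sL=90/17, sR=18/5; mL=-18/5, mR=72/85; mL+mR=-234/85 → advance -1; mR−mL=378/85 → turn +1·90°

0 45/34 9/2 -9/2 -27/17 1 7 E
1 90/53 90/53 -90/53 0 0 7 N
2 9 9/5 -9/5 18/5 0 6 W
3 90/17 18/5 -18/5 72/85 -1 6 S
final -1 7 E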